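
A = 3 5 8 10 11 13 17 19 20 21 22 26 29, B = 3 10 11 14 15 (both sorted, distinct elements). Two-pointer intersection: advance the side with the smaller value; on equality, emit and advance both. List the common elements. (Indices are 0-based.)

intersection = [3, 10, 11]

[i=0,j=0] 3==3 emit → i++,j++
[i=1,j=1] 5<10 → i++
[i=2,j=1] 8<10 → i++
[i=3,j=1] 10==10 emit → i++,j++
[i=4,j=2] 11==11 emit → i++,j++
[i=5,j=3] 13<14 → i++
[i=6,j=3] 17>14 → j++
[i=6,j=4] 17>15 → j++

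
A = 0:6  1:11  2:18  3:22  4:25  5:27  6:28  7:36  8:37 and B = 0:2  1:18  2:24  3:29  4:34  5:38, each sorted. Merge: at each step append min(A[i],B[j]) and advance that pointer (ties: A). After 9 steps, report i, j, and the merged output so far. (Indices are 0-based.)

[i=0,j=0] A[i]=6>B[j]=2 take 2 → j++
[i=0,j=1] A[i]=6<=B[j]=18 take 6 → i++
[i=1,j=1] A[i]=11<=B[j]=18 take 11 → i++
[i=2,j=1] A[i]=18<=B[j]=18 take 18 → i++
[i=3,j=1] A[i]=22>B[j]=18 take 18 → j++
[i=3,j=2] A[i]=22<=B[j]=24 take 22 → i++
[i=4,j=2] A[i]=25>B[j]=24 take 24 → j++
[i=4,j=3] A[i]=25<=B[j]=29 take 25 → i++
[i=5,j=3] A[i]=27<=B[j]=29 take 27 → i++

i=6, j=3, merged so far=[2, 6, 11, 18, 18, 22, 24, 25, 27]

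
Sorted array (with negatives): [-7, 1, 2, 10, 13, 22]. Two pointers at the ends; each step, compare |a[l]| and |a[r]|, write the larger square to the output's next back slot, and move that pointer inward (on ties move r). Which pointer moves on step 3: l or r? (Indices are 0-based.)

r

l=0 r=5: |-7|<=|22| out[5]=484, r--
l=0 r=4: |-7|<=|13| out[4]=169, r--
l=0 r=3: |-7|<=|10| out[3]=100, r--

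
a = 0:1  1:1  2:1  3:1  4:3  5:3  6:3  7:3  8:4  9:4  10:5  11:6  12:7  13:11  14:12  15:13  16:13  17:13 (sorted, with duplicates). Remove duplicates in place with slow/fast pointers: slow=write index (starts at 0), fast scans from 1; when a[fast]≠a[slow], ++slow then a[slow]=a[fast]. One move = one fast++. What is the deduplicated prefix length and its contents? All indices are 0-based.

(s=0,f=1) a[fast]=1=a[slow] dup → fast++
(s=0,f=2) a[fast]=1=a[slow] dup → fast++
(s=0,f=3) a[fast]=1=a[slow] dup → fast++
(s=0,f=4) a[fast]=3≠a[slow]=1 write a[1]=3 → slow++,fast++
(s=1,f=5) a[fast]=3=a[slow] dup → fast++
(s=1,f=6) a[fast]=3=a[slow] dup → fast++
(s=1,f=7) a[fast]=3=a[slow] dup → fast++
(s=1,f=8) a[fast]=4≠a[slow]=3 write a[2]=4 → slow++,fast++
(s=2,f=9) a[fast]=4=a[slow] dup → fast++
(s=2,f=10) a[fast]=5≠a[slow]=4 write a[3]=5 → slow++,fast++
(s=3,f=11) a[fast]=6≠a[slow]=5 write a[4]=6 → slow++,fast++
(s=4,f=12) a[fast]=7≠a[slow]=6 write a[5]=7 → slow++,fast++
(s=5,f=13) a[fast]=11≠a[slow]=7 write a[6]=11 → slow++,fast++
(s=6,f=14) a[fast]=12≠a[slow]=11 write a[7]=12 → slow++,fast++
(s=7,f=15) a[fast]=13≠a[slow]=12 write a[8]=13 → slow++,fast++
(s=8,f=16) a[fast]=13=a[slow] dup → fast++
(s=8,f=17) a[fast]=13=a[slow] dup → fast++

length 9; prefix = [1, 3, 4, 5, 6, 7, 11, 12, 13]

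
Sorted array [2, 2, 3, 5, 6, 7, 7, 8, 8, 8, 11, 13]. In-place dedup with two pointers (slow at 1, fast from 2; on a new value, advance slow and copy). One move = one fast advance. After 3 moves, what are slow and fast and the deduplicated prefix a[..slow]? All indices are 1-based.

(s=1,f=2) a[fast]=2=a[slow] dup → fast++
(s=1,f=3) a[fast]=3≠a[slow]=2 write a[2]=3 → slow++,fast++
(s=2,f=4) a[fast]=5≠a[slow]=3 write a[3]=5 → slow++,fast++

slow=3, fast=5, prefix=[2, 3, 5]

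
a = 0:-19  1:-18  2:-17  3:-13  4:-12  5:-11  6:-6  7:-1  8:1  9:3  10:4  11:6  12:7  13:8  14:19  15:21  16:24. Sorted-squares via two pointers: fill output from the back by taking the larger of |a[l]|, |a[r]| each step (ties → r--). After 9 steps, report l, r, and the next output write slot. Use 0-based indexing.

[0,16] |-19|<=|24| out[16]=576 → r--
[0,15] |-19|<=|21| out[15]=441 → r--
[0,14] |-19|<=|19| out[14]=361 → r--
[0,13] |-19|>|8| out[13]=361 → l++
[1,13] |-18|>|8| out[12]=324 → l++
[2,13] |-17|>|8| out[11]=289 → l++
[3,13] |-13|>|8| out[10]=169 → l++
[4,13] |-12|>|8| out[9]=144 → l++
[5,13] |-11|>|8| out[8]=121 → l++

l=6, r=13, next write slot=7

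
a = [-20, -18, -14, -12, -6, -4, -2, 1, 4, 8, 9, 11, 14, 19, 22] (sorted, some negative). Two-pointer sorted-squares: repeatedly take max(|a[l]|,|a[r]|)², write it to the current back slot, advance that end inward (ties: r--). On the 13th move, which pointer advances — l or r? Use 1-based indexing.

l=1 r=15: |-20|<=|22| out[15]=484, r--
l=1 r=14: |-20|>|19| out[14]=400, l++
l=2 r=14: |-18|<=|19| out[13]=361, r--
l=2 r=13: |-18|>|14| out[12]=324, l++
l=3 r=13: |-14|<=|14| out[11]=196, r--
l=3 r=12: |-14|>|11| out[10]=196, l++
l=4 r=12: |-12|>|11| out[9]=144, l++
l=5 r=12: |-6|<=|11| out[8]=121, r--
l=5 r=11: |-6|<=|9| out[7]=81, r--
l=5 r=10: |-6|<=|8| out[6]=64, r--
l=5 r=9: |-6|>|4| out[5]=36, l++
l=6 r=9: |-4|<=|4| out[4]=16, r--
l=6 r=8: |-4|>|1| out[3]=16, l++

l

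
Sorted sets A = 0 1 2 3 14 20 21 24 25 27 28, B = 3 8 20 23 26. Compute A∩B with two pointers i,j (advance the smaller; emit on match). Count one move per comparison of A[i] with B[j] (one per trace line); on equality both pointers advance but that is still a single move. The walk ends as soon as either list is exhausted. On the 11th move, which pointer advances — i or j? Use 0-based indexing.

i

i=0 j=0: 0<3, i++
i=1 j=0: 1<3, i++
i=2 j=0: 2<3, i++
i=3 j=0: 3==3 emit, i++,j++
i=4 j=1: 14>8, j++
i=4 j=2: 14<20, i++
i=5 j=2: 20==20 emit, i++,j++
i=6 j=3: 21<23, i++
i=7 j=3: 24>23, j++
i=7 j=4: 24<26, i++
i=8 j=4: 25<26, i++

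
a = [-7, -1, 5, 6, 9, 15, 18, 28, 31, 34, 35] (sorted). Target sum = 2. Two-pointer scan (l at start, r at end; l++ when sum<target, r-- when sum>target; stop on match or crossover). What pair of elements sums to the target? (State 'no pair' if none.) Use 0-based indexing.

(-7, 9)

l=0 r=10: -7+35=28 >2, r--
l=0 r=9: -7+34=27 >2, r--
l=0 r=8: -7+31=24 >2, r--
l=0 r=7: -7+28=21 >2, r--
l=0 r=6: -7+18=11 >2, r--
l=0 r=5: -7+15=8 >2, r--
l=0 r=4: -7+9=2, found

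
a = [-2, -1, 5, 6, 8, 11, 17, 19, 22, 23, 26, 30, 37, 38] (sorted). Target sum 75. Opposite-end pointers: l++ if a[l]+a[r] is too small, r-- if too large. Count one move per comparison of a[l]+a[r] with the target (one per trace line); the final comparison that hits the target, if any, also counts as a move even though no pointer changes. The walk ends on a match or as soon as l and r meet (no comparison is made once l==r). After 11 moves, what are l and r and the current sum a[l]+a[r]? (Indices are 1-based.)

l=12, r=14, sum=68

l=1 r=14: -2+38=36 <75, l++
l=2 r=14: -1+38=37 <75, l++
l=3 r=14: 5+38=43 <75, l++
l=4 r=14: 6+38=44 <75, l++
l=5 r=14: 8+38=46 <75, l++
l=6 r=14: 11+38=49 <75, l++
l=7 r=14: 17+38=55 <75, l++
l=8 r=14: 19+38=57 <75, l++
l=9 r=14: 22+38=60 <75, l++
l=10 r=14: 23+38=61 <75, l++
l=11 r=14: 26+38=64 <75, l++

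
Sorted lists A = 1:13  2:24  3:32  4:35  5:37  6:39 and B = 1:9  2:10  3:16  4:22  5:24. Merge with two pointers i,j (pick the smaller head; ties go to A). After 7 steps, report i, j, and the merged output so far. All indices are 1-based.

i=1 j=1: A[i]=13>B[j]=9 take 9, j++
i=1 j=2: A[i]=13>B[j]=10 take 10, j++
i=1 j=3: A[i]=13<=B[j]=16 take 13, i++
i=2 j=3: A[i]=24>B[j]=16 take 16, j++
i=2 j=4: A[i]=24>B[j]=22 take 22, j++
i=2 j=5: A[i]=24<=B[j]=24 take 24, i++
i=3 j=5: A[i]=32>B[j]=24 take 24, j++

i=3, j=6, merged so far=[9, 10, 13, 16, 22, 24, 24]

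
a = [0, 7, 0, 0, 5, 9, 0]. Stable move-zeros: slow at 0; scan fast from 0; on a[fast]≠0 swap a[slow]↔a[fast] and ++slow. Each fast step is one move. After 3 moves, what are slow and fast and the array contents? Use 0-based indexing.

slow=0 fast=0: a[fast]=0, fast++
slow=0 fast=1: a[fast]=7≠0 swap→a[0]=7, slow++,fast++
slow=1 fast=2: a[fast]=0, fast++

slow=1, fast=3, a=[7, 0, 0, 0, 5, 9, 0]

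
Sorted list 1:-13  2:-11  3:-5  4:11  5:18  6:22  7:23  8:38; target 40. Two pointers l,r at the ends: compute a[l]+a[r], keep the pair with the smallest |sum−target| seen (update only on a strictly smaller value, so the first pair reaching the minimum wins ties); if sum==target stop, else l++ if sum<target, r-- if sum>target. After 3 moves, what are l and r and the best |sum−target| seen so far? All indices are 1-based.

[1,8] -13+38=25 d=15 * → l++
[2,8] -11+38=27 d=13 * → l++
[3,8] -5+38=33 d=7 * → l++

l=4, r=8, best |Δ|=7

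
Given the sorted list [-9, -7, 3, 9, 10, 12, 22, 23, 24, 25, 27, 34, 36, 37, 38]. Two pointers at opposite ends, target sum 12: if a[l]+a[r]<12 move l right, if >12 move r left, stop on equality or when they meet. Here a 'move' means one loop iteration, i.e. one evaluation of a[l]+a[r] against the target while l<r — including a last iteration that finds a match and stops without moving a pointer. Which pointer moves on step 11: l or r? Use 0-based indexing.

[0,14] -9+38=29 >12 → r--
[0,13] -9+37=28 >12 → r--
[0,12] -9+36=27 >12 → r--
[0,11] -9+34=25 >12 → r--
[0,10] -9+27=18 >12 → r--
[0,9] -9+25=16 >12 → r--
[0,8] -9+24=15 >12 → r--
[0,7] -9+23=14 >12 → r--
[0,6] -9+22=13 >12 → r--
[0,5] -9+12=3 <12 → l++
[1,5] -7+12=5 <12 → l++

l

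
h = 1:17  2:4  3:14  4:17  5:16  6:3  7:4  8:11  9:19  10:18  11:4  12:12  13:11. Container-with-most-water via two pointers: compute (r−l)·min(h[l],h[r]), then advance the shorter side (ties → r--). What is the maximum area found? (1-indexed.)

[1,13] min(17,11)*12=132 best=132 * → r--
[1,12] min(17,12)*11=132 best=132 → r--
[1,11] min(17,4)*10=40 best=132 → r--
[1,10] min(17,18)*9=153 best=153 * → l++
[2,10] min(4,18)*8=32 best=153 → l++
[3,10] min(14,18)*7=98 best=153 → l++
[4,10] min(17,18)*6=102 best=153 → l++
[5,10] min(16,18)*5=80 best=153 → l++
[6,10] min(3,18)*4=12 best=153 → l++
[7,10] min(4,18)*3=12 best=153 → l++
[8,10] min(11,18)*2=22 best=153 → l++
[9,10] min(19,18)*1=18 best=153 → r--

max area = 153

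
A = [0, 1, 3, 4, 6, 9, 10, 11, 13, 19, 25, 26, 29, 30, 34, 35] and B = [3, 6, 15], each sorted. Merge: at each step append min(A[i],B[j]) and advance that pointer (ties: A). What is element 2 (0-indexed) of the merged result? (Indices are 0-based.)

merged[2] = 3

[i=0,j=0] A[i]=0<=B[j]=3 take 0 → i++
[i=1,j=0] A[i]=1<=B[j]=3 take 1 → i++
[i=2,j=0] A[i]=3<=B[j]=3 take 3 → i++
[i=3,j=0] A[i]=4>B[j]=3 take 3 → j++
[i=3,j=1] A[i]=4<=B[j]=6 take 4 → i++
[i=4,j=1] A[i]=6<=B[j]=6 take 6 → i++
[i=5,j=1] A[i]=9>B[j]=6 take 6 → j++
[i=5,j=2] A[i]=9<=B[j]=15 take 9 → i++
[i=6,j=2] A[i]=10<=B[j]=15 take 10 → i++
[i=7,j=2] A[i]=11<=B[j]=15 take 11 → i++
[i=8,j=2] A[i]=13<=B[j]=15 take 13 → i++
[i=9,j=2] A[i]=19>B[j]=15 take 15 → j++
[i=9,j=3] B done, take A[i]=19 → i++
[i=10,j=3] B done, take A[i]=25 → i++
[i=11,j=3] B done, take A[i]=26 → i++
[i=12,j=3] B done, take A[i]=29 → i++
[i=13,j=3] B done, take A[i]=30 → i++
[i=14,j=3] B done, take A[i]=34 → i++
[i=15,j=3] B done, take A[i]=35 → i++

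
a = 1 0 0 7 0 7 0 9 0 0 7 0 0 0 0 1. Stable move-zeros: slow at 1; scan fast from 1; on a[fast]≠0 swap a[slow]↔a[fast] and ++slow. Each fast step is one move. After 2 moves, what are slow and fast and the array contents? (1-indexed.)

slow=1 fast=1: a[fast]=1≠0 swap→a[1]=1, slow++,fast++
slow=2 fast=2: a[fast]=0, fast++

slow=2, fast=3, a=[1, 0, 0, 7, 0, 7, 0, 9, 0, 0, 7, 0, 0, 0, 0, 1]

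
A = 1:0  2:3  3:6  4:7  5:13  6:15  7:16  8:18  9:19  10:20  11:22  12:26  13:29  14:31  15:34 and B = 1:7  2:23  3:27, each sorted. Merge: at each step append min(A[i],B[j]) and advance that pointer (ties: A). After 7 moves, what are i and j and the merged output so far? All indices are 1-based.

i=7, j=2, merged so far=[0, 3, 6, 7, 7, 13, 15]

i=1 j=1: A[i]=0<=B[j]=7 take 0, i++
i=2 j=1: A[i]=3<=B[j]=7 take 3, i++
i=3 j=1: A[i]=6<=B[j]=7 take 6, i++
i=4 j=1: A[i]=7<=B[j]=7 take 7, i++
i=5 j=1: A[i]=13>B[j]=7 take 7, j++
i=5 j=2: A[i]=13<=B[j]=23 take 13, i++
i=6 j=2: A[i]=15<=B[j]=23 take 15, i++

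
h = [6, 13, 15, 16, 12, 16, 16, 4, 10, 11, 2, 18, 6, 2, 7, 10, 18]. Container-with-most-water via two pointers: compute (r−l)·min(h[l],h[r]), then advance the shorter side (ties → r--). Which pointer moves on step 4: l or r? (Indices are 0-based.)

l

l=0 r=16: min(6,18)*16=96 best=96 *, l++
l=1 r=16: min(13,18)*15=195 best=195 *, l++
l=2 r=16: min(15,18)*14=210 best=210 *, l++
l=3 r=16: min(16,18)*13=208 best=210, l++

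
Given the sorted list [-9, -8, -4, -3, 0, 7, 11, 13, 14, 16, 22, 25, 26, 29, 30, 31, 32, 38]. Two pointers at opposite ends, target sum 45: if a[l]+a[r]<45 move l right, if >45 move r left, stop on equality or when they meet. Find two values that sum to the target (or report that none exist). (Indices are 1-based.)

(7, 38)

l=1 r=18: -9+38=29 <45, l++
l=2 r=18: -8+38=30 <45, l++
l=3 r=18: -4+38=34 <45, l++
l=4 r=18: -3+38=35 <45, l++
l=5 r=18: 0+38=38 <45, l++
l=6 r=18: 7+38=45, found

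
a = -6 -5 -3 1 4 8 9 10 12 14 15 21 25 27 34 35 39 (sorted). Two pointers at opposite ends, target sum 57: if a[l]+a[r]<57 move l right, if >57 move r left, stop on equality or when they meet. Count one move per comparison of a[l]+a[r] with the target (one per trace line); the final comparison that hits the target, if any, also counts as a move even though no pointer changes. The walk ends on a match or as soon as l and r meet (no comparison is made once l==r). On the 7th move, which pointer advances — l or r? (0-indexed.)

[0,16] -6+39=33 <57 → l++
[1,16] -5+39=34 <57 → l++
[2,16] -3+39=36 <57 → l++
[3,16] 1+39=40 <57 → l++
[4,16] 4+39=43 <57 → l++
[5,16] 8+39=47 <57 → l++
[6,16] 9+39=48 <57 → l++

l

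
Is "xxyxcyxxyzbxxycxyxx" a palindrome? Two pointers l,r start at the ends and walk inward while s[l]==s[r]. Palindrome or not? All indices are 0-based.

not a palindrome (mismatch at 8,10)

[0,18] 'x'=='x' → l++,r--
[1,17] 'x'=='x' → l++,r--
[2,16] 'y'=='y' → l++,r--
[3,15] 'x'=='x' → l++,r--
[4,14] 'c'=='c' → l++,r--
[5,13] 'y'=='y' → l++,r--
[6,12] 'x'=='x' → l++,r--
[7,11] 'x'=='x' → l++,r--
[8,10] 'y'!='b' → stop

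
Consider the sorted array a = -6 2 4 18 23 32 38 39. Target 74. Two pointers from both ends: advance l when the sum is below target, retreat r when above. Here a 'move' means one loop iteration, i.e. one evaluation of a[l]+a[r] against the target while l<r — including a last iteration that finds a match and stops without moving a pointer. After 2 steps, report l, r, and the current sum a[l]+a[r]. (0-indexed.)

l=2, r=7, sum=43

[0,7] -6+39=33 <74 → l++
[1,7] 2+39=41 <74 → l++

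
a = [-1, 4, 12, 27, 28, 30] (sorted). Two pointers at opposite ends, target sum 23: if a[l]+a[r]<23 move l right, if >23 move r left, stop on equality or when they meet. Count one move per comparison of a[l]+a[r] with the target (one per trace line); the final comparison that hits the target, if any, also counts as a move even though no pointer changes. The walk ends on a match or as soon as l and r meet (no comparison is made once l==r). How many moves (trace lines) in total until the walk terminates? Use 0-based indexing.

l=0 r=5: -1+30=29 >23, r--
l=0 r=4: -1+28=27 >23, r--
l=0 r=3: -1+27=26 >23, r--
l=0 r=2: -1+12=11 <23, l++
l=1 r=2: 4+12=16 <23, l++

5 moves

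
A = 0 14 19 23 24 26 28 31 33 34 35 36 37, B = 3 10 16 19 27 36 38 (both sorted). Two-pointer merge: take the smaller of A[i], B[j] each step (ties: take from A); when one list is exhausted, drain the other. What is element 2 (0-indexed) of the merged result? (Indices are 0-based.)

merged[2] = 10

i=0 j=0: A[i]=0<=B[j]=3 take 0, i++
i=1 j=0: A[i]=14>B[j]=3 take 3, j++
i=1 j=1: A[i]=14>B[j]=10 take 10, j++
i=1 j=2: A[i]=14<=B[j]=16 take 14, i++
i=2 j=2: A[i]=19>B[j]=16 take 16, j++
i=2 j=3: A[i]=19<=B[j]=19 take 19, i++
i=3 j=3: A[i]=23>B[j]=19 take 19, j++
i=3 j=4: A[i]=23<=B[j]=27 take 23, i++
i=4 j=4: A[i]=24<=B[j]=27 take 24, i++
i=5 j=4: A[i]=26<=B[j]=27 take 26, i++
i=6 j=4: A[i]=28>B[j]=27 take 27, j++
i=6 j=5: A[i]=28<=B[j]=36 take 28, i++
i=7 j=5: A[i]=31<=B[j]=36 take 31, i++
i=8 j=5: A[i]=33<=B[j]=36 take 33, i++
i=9 j=5: A[i]=34<=B[j]=36 take 34, i++
i=10 j=5: A[i]=35<=B[j]=36 take 35, i++
i=11 j=5: A[i]=36<=B[j]=36 take 36, i++
i=12 j=5: A[i]=37>B[j]=36 take 36, j++
i=12 j=6: A[i]=37<=B[j]=38 take 37, i++
i=13 j=6: A done, take B[j]=38, j++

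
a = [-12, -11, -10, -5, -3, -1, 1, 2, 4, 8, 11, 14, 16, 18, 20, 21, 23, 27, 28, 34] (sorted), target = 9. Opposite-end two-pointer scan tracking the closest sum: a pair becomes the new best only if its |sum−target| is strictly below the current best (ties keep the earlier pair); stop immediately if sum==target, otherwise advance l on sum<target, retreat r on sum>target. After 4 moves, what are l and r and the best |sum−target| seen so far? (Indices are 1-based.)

[1,20] -12+34=22 d=13 * → r--
[1,19] -12+28=16 d=7 * → r--
[1,18] -12+27=15 d=6 * → r--
[1,17] -12+23=11 d=2 * → r--

l=1, r=16, best |Δ|=2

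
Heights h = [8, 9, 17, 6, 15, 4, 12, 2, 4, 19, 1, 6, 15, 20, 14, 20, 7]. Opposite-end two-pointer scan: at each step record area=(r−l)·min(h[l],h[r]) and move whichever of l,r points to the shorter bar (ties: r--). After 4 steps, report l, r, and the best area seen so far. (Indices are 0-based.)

l=3, r=15, best area=221

[0,16] min(8,7)*16=112 best=112 * → r--
[0,15] min(8,20)*15=120 best=120 * → l++
[1,15] min(9,20)*14=126 best=126 * → l++
[2,15] min(17,20)*13=221 best=221 * → l++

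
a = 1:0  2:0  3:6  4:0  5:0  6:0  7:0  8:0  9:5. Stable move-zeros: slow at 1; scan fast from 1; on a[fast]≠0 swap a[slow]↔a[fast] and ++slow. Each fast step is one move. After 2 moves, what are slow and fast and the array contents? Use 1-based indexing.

(s=1,f=1) a[fast]=0 → fast++
(s=1,f=2) a[fast]=0 → fast++

slow=1, fast=3, a=[0, 0, 6, 0, 0, 0, 0, 0, 5]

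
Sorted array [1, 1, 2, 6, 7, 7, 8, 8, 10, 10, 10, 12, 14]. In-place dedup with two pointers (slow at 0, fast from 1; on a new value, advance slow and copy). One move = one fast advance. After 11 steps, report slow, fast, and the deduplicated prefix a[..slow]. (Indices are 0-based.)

slow=6, fast=12, prefix=[1, 2, 6, 7, 8, 10, 12]

(s=0,f=1) a[fast]=1=a[slow] dup → fast++
(s=0,f=2) a[fast]=2≠a[slow]=1 write a[1]=2 → slow++,fast++
(s=1,f=3) a[fast]=6≠a[slow]=2 write a[2]=6 → slow++,fast++
(s=2,f=4) a[fast]=7≠a[slow]=6 write a[3]=7 → slow++,fast++
(s=3,f=5) a[fast]=7=a[slow] dup → fast++
(s=3,f=6) a[fast]=8≠a[slow]=7 write a[4]=8 → slow++,fast++
(s=4,f=7) a[fast]=8=a[slow] dup → fast++
(s=4,f=8) a[fast]=10≠a[slow]=8 write a[5]=10 → slow++,fast++
(s=5,f=9) a[fast]=10=a[slow] dup → fast++
(s=5,f=10) a[fast]=10=a[slow] dup → fast++
(s=5,f=11) a[fast]=12≠a[slow]=10 write a[6]=12 → slow++,fast++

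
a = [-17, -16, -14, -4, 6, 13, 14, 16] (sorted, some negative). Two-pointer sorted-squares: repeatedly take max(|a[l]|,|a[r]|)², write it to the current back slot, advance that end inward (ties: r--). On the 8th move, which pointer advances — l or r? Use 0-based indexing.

l=0 r=7: |-17|>|16| out[7]=289, l++
l=1 r=7: |-16|<=|16| out[6]=256, r--
l=1 r=6: |-16|>|14| out[5]=256, l++
l=2 r=6: |-14|<=|14| out[4]=196, r--
l=2 r=5: |-14|>|13| out[3]=196, l++
l=3 r=5: |-4|<=|13| out[2]=169, r--
l=3 r=4: |-4|<=|6| out[1]=36, r--
l=3 r=3: |-4|<=|-4| out[0]=16, r--

r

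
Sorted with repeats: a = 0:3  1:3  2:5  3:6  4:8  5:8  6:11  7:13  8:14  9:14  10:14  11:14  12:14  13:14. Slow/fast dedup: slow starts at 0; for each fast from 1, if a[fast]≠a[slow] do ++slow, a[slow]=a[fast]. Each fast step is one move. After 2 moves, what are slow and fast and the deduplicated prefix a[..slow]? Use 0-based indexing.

(s=0,f=1) a[fast]=3=a[slow] dup → fast++
(s=0,f=2) a[fast]=5≠a[slow]=3 write a[1]=5 → slow++,fast++

slow=1, fast=3, prefix=[3, 5]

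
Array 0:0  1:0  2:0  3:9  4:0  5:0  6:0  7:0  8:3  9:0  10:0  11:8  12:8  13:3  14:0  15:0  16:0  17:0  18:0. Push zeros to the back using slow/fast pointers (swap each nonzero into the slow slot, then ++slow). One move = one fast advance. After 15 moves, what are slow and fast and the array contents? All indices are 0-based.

slow=5, fast=15, a=[9, 3, 8, 8, 3, 0, 0, 0, 0, 0, 0, 0, 0, 0, 0, 0, 0, 0, 0]

(s=0,f=0) a[fast]=0 → fast++
(s=0,f=1) a[fast]=0 → fast++
(s=0,f=2) a[fast]=0 → fast++
(s=0,f=3) a[fast]=9≠0 swap→a[0]=9 → slow++,fast++
(s=1,f=4) a[fast]=0 → fast++
(s=1,f=5) a[fast]=0 → fast++
(s=1,f=6) a[fast]=0 → fast++
(s=1,f=7) a[fast]=0 → fast++
(s=1,f=8) a[fast]=3≠0 swap→a[1]=3 → slow++,fast++
(s=2,f=9) a[fast]=0 → fast++
(s=2,f=10) a[fast]=0 → fast++
(s=2,f=11) a[fast]=8≠0 swap→a[2]=8 → slow++,fast++
(s=3,f=12) a[fast]=8≠0 swap→a[3]=8 → slow++,fast++
(s=4,f=13) a[fast]=3≠0 swap→a[4]=3 → slow++,fast++
(s=5,f=14) a[fast]=0 → fast++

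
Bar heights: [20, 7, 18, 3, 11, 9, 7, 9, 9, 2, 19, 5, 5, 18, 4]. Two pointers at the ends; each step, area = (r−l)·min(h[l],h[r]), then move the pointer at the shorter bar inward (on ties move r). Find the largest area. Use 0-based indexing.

l=0 r=14: min(20,4)*14=56 best=56 *, r--
l=0 r=13: min(20,18)*13=234 best=234 *, r--
l=0 r=12: min(20,5)*12=60 best=234, r--
l=0 r=11: min(20,5)*11=55 best=234, r--
l=0 r=10: min(20,19)*10=190 best=234, r--
l=0 r=9: min(20,2)*9=18 best=234, r--
l=0 r=8: min(20,9)*8=72 best=234, r--
l=0 r=7: min(20,9)*7=63 best=234, r--
l=0 r=6: min(20,7)*6=42 best=234, r--
l=0 r=5: min(20,9)*5=45 best=234, r--
l=0 r=4: min(20,11)*4=44 best=234, r--
l=0 r=3: min(20,3)*3=9 best=234, r--
l=0 r=2: min(20,18)*2=36 best=234, r--
l=0 r=1: min(20,7)*1=7 best=234, r--

max area = 234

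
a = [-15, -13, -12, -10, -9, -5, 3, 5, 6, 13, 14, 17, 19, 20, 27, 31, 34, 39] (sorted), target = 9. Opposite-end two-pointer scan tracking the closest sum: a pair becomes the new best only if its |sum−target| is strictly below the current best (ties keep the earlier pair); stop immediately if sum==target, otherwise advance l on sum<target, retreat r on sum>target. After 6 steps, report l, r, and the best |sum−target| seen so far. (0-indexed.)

l=2, r=13, best |Δ|=2

l=0 r=17: -15+39=24 d=15 *, r--
l=0 r=16: -15+34=19 d=10 *, r--
l=0 r=15: -15+31=16 d=7 *, r--
l=0 r=14: -15+27=12 d=3 *, r--
l=0 r=13: -15+20=5 d=4, l++
l=1 r=13: -13+20=7 d=2 *, l++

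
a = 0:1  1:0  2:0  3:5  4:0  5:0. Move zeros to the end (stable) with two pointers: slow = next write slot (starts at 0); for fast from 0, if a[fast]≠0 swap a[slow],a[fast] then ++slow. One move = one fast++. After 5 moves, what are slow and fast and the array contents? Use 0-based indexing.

slow=2, fast=5, a=[1, 5, 0, 0, 0, 0]

(s=0,f=0) a[fast]=1≠0 swap→a[0]=1 → slow++,fast++
(s=1,f=1) a[fast]=0 → fast++
(s=1,f=2) a[fast]=0 → fast++
(s=1,f=3) a[fast]=5≠0 swap→a[1]=5 → slow++,fast++
(s=2,f=4) a[fast]=0 → fast++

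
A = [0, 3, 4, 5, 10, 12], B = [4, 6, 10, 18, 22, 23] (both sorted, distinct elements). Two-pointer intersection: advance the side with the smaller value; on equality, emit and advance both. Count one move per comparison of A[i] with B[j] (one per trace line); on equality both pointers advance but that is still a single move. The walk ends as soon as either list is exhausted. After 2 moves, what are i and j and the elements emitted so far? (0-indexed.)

i=2, j=0, emitted=[]

i=0 j=0: 0<4, i++
i=1 j=0: 3<4, i++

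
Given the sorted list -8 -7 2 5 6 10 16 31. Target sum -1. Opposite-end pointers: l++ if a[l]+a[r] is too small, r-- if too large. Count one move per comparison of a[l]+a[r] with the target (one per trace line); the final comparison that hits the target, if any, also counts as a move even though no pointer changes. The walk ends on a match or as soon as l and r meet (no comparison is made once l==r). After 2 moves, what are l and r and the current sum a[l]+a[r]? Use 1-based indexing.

[1,8] -8+31=23 >-1 → r--
[1,7] -8+16=8 >-1 → r--

l=1, r=6, sum=2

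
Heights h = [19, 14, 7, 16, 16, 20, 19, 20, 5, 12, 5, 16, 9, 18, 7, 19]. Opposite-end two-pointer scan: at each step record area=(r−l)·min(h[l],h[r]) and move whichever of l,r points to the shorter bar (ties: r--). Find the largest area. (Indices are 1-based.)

max area = 285

[1,16] min(19,19)*15=285 best=285 * → r--
[1,15] min(19,7)*14=98 best=285 → r--
[1,14] min(19,18)*13=234 best=285 → r--
[1,13] min(19,9)*12=108 best=285 → r--
[1,12] min(19,16)*11=176 best=285 → r--
[1,11] min(19,5)*10=50 best=285 → r--
[1,10] min(19,12)*9=108 best=285 → r--
[1,9] min(19,5)*8=40 best=285 → r--
[1,8] min(19,20)*7=133 best=285 → l++
[2,8] min(14,20)*6=84 best=285 → l++
[3,8] min(7,20)*5=35 best=285 → l++
[4,8] min(16,20)*4=64 best=285 → l++
[5,8] min(16,20)*3=48 best=285 → l++
[6,8] min(20,20)*2=40 best=285 → r--
[6,7] min(20,19)*1=19 best=285 → r--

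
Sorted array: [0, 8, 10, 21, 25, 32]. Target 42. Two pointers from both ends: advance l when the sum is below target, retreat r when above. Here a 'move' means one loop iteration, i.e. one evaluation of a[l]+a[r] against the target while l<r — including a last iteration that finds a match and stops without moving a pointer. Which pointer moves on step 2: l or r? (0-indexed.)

l

[0,5] 0+32=32 <42 → l++
[1,5] 8+32=40 <42 → l++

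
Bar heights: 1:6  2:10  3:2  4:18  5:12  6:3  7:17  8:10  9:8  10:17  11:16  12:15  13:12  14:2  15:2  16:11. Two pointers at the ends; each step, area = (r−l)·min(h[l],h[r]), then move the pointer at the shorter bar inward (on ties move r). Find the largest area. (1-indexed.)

l=1 r=16: min(6,11)*15=90 best=90 *, l++
l=2 r=16: min(10,11)*14=140 best=140 *, l++
l=3 r=16: min(2,11)*13=26 best=140, l++
l=4 r=16: min(18,11)*12=132 best=140, r--
l=4 r=15: min(18,2)*11=22 best=140, r--
l=4 r=14: min(18,2)*10=20 best=140, r--
l=4 r=13: min(18,12)*9=108 best=140, r--
l=4 r=12: min(18,15)*8=120 best=140, r--
l=4 r=11: min(18,16)*7=112 best=140, r--
l=4 r=10: min(18,17)*6=102 best=140, r--
l=4 r=9: min(18,8)*5=40 best=140, r--
l=4 r=8: min(18,10)*4=40 best=140, r--
l=4 r=7: min(18,17)*3=51 best=140, r--
l=4 r=6: min(18,3)*2=6 best=140, r--
l=4 r=5: min(18,12)*1=12 best=140, r--

max area = 140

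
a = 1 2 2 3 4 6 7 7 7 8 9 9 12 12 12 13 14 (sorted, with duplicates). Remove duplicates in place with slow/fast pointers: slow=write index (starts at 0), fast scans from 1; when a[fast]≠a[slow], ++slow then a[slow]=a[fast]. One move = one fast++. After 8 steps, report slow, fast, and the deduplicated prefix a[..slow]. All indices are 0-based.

slow=0 fast=1: a[fast]=2≠a[slow]=1 write a[1]=2, slow++,fast++
slow=1 fast=2: a[fast]=2=a[slow] dup, fast++
slow=1 fast=3: a[fast]=3≠a[slow]=2 write a[2]=3, slow++,fast++
slow=2 fast=4: a[fast]=4≠a[slow]=3 write a[3]=4, slow++,fast++
slow=3 fast=5: a[fast]=6≠a[slow]=4 write a[4]=6, slow++,fast++
slow=4 fast=6: a[fast]=7≠a[slow]=6 write a[5]=7, slow++,fast++
slow=5 fast=7: a[fast]=7=a[slow] dup, fast++
slow=5 fast=8: a[fast]=7=a[slow] dup, fast++

slow=5, fast=9, prefix=[1, 2, 3, 4, 6, 7]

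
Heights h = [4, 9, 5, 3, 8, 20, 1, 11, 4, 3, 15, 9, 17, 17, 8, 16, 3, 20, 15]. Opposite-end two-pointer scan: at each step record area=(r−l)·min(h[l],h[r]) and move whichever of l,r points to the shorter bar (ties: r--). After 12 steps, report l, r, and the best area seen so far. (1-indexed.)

l=6, r=12, best area=240

[1,19] min(4,15)*18=72 best=72 * → l++
[2,19] min(9,15)*17=153 best=153 * → l++
[3,19] min(5,15)*16=80 best=153 → l++
[4,19] min(3,15)*15=45 best=153 → l++
[5,19] min(8,15)*14=112 best=153 → l++
[6,19] min(20,15)*13=195 best=195 * → r--
[6,18] min(20,20)*12=240 best=240 * → r--
[6,17] min(20,3)*11=33 best=240 → r--
[6,16] min(20,16)*10=160 best=240 → r--
[6,15] min(20,8)*9=72 best=240 → r--
[6,14] min(20,17)*8=136 best=240 → r--
[6,13] min(20,17)*7=119 best=240 → r--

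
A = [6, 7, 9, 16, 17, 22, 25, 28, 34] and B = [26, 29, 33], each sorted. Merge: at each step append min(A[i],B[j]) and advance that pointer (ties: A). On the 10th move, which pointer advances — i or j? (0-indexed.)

[i=0,j=0] A[i]=6<=B[j]=26 take 6 → i++
[i=1,j=0] A[i]=7<=B[j]=26 take 7 → i++
[i=2,j=0] A[i]=9<=B[j]=26 take 9 → i++
[i=3,j=0] A[i]=16<=B[j]=26 take 16 → i++
[i=4,j=0] A[i]=17<=B[j]=26 take 17 → i++
[i=5,j=0] A[i]=22<=B[j]=26 take 22 → i++
[i=6,j=0] A[i]=25<=B[j]=26 take 25 → i++
[i=7,j=0] A[i]=28>B[j]=26 take 26 → j++
[i=7,j=1] A[i]=28<=B[j]=29 take 28 → i++
[i=8,j=1] A[i]=34>B[j]=29 take 29 → j++

j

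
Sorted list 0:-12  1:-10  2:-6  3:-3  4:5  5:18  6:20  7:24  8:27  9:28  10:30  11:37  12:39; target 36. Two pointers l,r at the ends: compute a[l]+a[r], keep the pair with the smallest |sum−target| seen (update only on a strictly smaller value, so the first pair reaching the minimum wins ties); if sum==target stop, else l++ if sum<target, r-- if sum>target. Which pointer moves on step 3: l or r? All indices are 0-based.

l=0 r=12: -12+39=27 d=9 *, l++
l=1 r=12: -10+39=29 d=7 *, l++
l=2 r=12: -6+39=33 d=3 *, l++

l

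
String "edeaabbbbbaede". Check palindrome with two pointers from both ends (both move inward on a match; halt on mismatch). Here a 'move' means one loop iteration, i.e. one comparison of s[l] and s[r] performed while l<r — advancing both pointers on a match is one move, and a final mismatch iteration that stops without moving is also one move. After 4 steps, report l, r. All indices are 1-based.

l=1 r=14: 'e'=='e', l++,r--
l=2 r=13: 'd'=='d', l++,r--
l=3 r=12: 'e'=='e', l++,r--
l=4 r=11: 'a'=='a', l++,r--

l=5, r=10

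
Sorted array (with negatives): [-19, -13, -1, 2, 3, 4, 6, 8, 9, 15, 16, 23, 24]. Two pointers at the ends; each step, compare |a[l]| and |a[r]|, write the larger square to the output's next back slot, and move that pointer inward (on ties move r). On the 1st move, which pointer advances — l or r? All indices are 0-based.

r

l=0 r=12: |-19|<=|24| out[12]=576, r--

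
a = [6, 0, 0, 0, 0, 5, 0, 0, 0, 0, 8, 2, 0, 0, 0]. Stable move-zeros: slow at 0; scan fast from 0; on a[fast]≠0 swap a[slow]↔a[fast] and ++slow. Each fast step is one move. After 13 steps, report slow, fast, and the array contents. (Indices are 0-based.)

slow=0 fast=0: a[fast]=6≠0 swap→a[0]=6, slow++,fast++
slow=1 fast=1: a[fast]=0, fast++
slow=1 fast=2: a[fast]=0, fast++
slow=1 fast=3: a[fast]=0, fast++
slow=1 fast=4: a[fast]=0, fast++
slow=1 fast=5: a[fast]=5≠0 swap→a[1]=5, slow++,fast++
slow=2 fast=6: a[fast]=0, fast++
slow=2 fast=7: a[fast]=0, fast++
slow=2 fast=8: a[fast]=0, fast++
slow=2 fast=9: a[fast]=0, fast++
slow=2 fast=10: a[fast]=8≠0 swap→a[2]=8, slow++,fast++
slow=3 fast=11: a[fast]=2≠0 swap→a[3]=2, slow++,fast++
slow=4 fast=12: a[fast]=0, fast++

slow=4, fast=13, a=[6, 5, 8, 2, 0, 0, 0, 0, 0, 0, 0, 0, 0, 0, 0]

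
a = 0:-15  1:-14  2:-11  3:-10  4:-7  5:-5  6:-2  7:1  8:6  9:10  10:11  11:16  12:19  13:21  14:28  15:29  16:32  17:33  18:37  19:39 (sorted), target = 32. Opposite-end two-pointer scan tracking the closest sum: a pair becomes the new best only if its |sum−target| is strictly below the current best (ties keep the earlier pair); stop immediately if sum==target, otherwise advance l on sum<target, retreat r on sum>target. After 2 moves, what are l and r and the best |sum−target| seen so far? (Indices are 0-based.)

[0,19] -15+39=24 d=8 * → l++
[1,19] -14+39=25 d=7 * → l++

l=2, r=19, best |Δ|=7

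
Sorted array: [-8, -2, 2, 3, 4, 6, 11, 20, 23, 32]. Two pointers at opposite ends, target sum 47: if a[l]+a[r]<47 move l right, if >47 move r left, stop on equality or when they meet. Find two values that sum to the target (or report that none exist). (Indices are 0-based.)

l=0 r=9: -8+32=24 <47, l++
l=1 r=9: -2+32=30 <47, l++
l=2 r=9: 2+32=34 <47, l++
l=3 r=9: 3+32=35 <47, l++
l=4 r=9: 4+32=36 <47, l++
l=5 r=9: 6+32=38 <47, l++
l=6 r=9: 11+32=43 <47, l++
l=7 r=9: 20+32=52 >47, r--
l=7 r=8: 20+23=43 <47, l++

no pair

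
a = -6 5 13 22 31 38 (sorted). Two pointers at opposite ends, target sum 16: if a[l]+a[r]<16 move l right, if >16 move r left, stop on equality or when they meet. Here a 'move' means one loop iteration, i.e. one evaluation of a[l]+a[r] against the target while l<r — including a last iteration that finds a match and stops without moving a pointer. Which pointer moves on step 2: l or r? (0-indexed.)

[0,5] -6+38=32 >16 → r--
[0,4] -6+31=25 >16 → r--

r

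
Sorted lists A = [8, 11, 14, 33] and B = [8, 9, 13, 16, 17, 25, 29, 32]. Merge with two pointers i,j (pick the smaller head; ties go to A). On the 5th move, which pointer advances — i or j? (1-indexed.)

j

[i=1,j=1] A[i]=8<=B[j]=8 take 8 → i++
[i=2,j=1] A[i]=11>B[j]=8 take 8 → j++
[i=2,j=2] A[i]=11>B[j]=9 take 9 → j++
[i=2,j=3] A[i]=11<=B[j]=13 take 11 → i++
[i=3,j=3] A[i]=14>B[j]=13 take 13 → j++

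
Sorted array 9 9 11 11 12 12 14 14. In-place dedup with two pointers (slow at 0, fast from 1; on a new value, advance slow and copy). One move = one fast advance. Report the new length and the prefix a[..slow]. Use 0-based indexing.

(s=0,f=1) a[fast]=9=a[slow] dup → fast++
(s=0,f=2) a[fast]=11≠a[slow]=9 write a[1]=11 → slow++,fast++
(s=1,f=3) a[fast]=11=a[slow] dup → fast++
(s=1,f=4) a[fast]=12≠a[slow]=11 write a[2]=12 → slow++,fast++
(s=2,f=5) a[fast]=12=a[slow] dup → fast++
(s=2,f=6) a[fast]=14≠a[slow]=12 write a[3]=14 → slow++,fast++
(s=3,f=7) a[fast]=14=a[slow] dup → fast++

length 4; prefix = [9, 11, 12, 14]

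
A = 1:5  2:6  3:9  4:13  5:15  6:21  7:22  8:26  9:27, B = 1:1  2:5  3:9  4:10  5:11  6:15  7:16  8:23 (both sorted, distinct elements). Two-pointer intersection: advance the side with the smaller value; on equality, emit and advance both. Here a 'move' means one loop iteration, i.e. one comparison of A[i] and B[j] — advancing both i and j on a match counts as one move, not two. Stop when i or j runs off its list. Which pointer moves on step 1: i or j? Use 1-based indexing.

j

[i=1,j=1] 5>1 → j++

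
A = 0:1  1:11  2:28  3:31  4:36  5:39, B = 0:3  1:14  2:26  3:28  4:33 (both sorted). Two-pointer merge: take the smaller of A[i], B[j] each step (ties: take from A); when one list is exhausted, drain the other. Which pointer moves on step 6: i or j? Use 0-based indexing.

i=0 j=0: A[i]=1<=B[j]=3 take 1, i++
i=1 j=0: A[i]=11>B[j]=3 take 3, j++
i=1 j=1: A[i]=11<=B[j]=14 take 11, i++
i=2 j=1: A[i]=28>B[j]=14 take 14, j++
i=2 j=2: A[i]=28>B[j]=26 take 26, j++
i=2 j=3: A[i]=28<=B[j]=28 take 28, i++

i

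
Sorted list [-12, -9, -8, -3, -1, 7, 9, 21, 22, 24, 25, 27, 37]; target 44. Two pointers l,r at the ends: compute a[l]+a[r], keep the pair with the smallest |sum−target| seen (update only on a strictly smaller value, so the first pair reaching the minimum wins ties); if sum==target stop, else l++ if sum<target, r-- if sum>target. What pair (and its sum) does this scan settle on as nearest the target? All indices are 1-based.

[1,13] -12+37=25 d=19 * → l++
[2,13] -9+37=28 d=16 * → l++
[3,13] -8+37=29 d=15 * → l++
[4,13] -3+37=34 d=10 * → l++
[5,13] -1+37=36 d=8 * → l++
[6,13] 7+37=44 d=0 * → stop

pair (7, 37) with sum 44 (|Δ|=0)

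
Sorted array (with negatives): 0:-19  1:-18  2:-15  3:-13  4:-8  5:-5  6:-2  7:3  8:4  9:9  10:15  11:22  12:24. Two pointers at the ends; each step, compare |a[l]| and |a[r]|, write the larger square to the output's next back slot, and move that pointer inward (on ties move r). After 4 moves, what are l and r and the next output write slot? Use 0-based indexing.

l=2, r=10, next write slot=8

l=0 r=12: |-19|<=|24| out[12]=576, r--
l=0 r=11: |-19|<=|22| out[11]=484, r--
l=0 r=10: |-19|>|15| out[10]=361, l++
l=1 r=10: |-18|>|15| out[9]=324, l++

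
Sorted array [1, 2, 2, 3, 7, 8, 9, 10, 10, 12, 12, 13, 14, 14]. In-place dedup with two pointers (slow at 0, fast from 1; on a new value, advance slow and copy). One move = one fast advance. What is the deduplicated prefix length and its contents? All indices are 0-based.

(s=0,f=1) a[fast]=2≠a[slow]=1 write a[1]=2 → slow++,fast++
(s=1,f=2) a[fast]=2=a[slow] dup → fast++
(s=1,f=3) a[fast]=3≠a[slow]=2 write a[2]=3 → slow++,fast++
(s=2,f=4) a[fast]=7≠a[slow]=3 write a[3]=7 → slow++,fast++
(s=3,f=5) a[fast]=8≠a[slow]=7 write a[4]=8 → slow++,fast++
(s=4,f=6) a[fast]=9≠a[slow]=8 write a[5]=9 → slow++,fast++
(s=5,f=7) a[fast]=10≠a[slow]=9 write a[6]=10 → slow++,fast++
(s=6,f=8) a[fast]=10=a[slow] dup → fast++
(s=6,f=9) a[fast]=12≠a[slow]=10 write a[7]=12 → slow++,fast++
(s=7,f=10) a[fast]=12=a[slow] dup → fast++
(s=7,f=11) a[fast]=13≠a[slow]=12 write a[8]=13 → slow++,fast++
(s=8,f=12) a[fast]=14≠a[slow]=13 write a[9]=14 → slow++,fast++
(s=9,f=13) a[fast]=14=a[slow] dup → fast++

length 10; prefix = [1, 2, 3, 7, 8, 9, 10, 12, 13, 14]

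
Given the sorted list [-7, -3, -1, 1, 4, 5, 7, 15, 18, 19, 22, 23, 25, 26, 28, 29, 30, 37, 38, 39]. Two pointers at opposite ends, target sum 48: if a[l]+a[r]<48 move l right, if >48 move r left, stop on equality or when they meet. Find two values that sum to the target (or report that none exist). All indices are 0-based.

(18, 30)

l=0 r=19: -7+39=32 <48, l++
l=1 r=19: -3+39=36 <48, l++
l=2 r=19: -1+39=38 <48, l++
l=3 r=19: 1+39=40 <48, l++
l=4 r=19: 4+39=43 <48, l++
l=5 r=19: 5+39=44 <48, l++
l=6 r=19: 7+39=46 <48, l++
l=7 r=19: 15+39=54 >48, r--
l=7 r=18: 15+38=53 >48, r--
l=7 r=17: 15+37=52 >48, r--
l=7 r=16: 15+30=45 <48, l++
l=8 r=16: 18+30=48, found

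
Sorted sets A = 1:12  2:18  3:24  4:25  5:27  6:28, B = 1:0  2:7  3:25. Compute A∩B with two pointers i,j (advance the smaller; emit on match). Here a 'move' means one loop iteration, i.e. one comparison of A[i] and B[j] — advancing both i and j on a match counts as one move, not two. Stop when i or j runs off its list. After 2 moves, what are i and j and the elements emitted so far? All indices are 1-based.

[i=1,j=1] 12>0 → j++
[i=1,j=2] 12>7 → j++

i=1, j=3, emitted=[]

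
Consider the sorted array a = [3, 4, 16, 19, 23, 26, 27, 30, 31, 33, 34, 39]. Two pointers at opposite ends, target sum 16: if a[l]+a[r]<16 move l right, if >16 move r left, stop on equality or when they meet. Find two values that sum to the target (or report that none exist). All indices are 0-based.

[0,11] 3+39=42 >16 → r--
[0,10] 3+34=37 >16 → r--
[0,9] 3+33=36 >16 → r--
[0,8] 3+31=34 >16 → r--
[0,7] 3+30=33 >16 → r--
[0,6] 3+27=30 >16 → r--
[0,5] 3+26=29 >16 → r--
[0,4] 3+23=26 >16 → r--
[0,3] 3+19=22 >16 → r--
[0,2] 3+16=19 >16 → r--
[0,1] 3+4=7 <16 → l++

no pair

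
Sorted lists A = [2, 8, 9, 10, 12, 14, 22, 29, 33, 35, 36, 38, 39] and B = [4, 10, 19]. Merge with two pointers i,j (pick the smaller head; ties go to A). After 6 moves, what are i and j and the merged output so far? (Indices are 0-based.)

[i=0,j=0] A[i]=2<=B[j]=4 take 2 → i++
[i=1,j=0] A[i]=8>B[j]=4 take 4 → j++
[i=1,j=1] A[i]=8<=B[j]=10 take 8 → i++
[i=2,j=1] A[i]=9<=B[j]=10 take 9 → i++
[i=3,j=1] A[i]=10<=B[j]=10 take 10 → i++
[i=4,j=1] A[i]=12>B[j]=10 take 10 → j++

i=4, j=2, merged so far=[2, 4, 8, 9, 10, 10]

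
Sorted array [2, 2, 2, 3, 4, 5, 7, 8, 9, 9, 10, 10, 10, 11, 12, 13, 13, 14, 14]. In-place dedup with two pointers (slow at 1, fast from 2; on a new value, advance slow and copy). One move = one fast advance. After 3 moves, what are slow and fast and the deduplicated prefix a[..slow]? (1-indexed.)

(s=1,f=2) a[fast]=2=a[slow] dup → fast++
(s=1,f=3) a[fast]=2=a[slow] dup → fast++
(s=1,f=4) a[fast]=3≠a[slow]=2 write a[2]=3 → slow++,fast++

slow=2, fast=5, prefix=[2, 3]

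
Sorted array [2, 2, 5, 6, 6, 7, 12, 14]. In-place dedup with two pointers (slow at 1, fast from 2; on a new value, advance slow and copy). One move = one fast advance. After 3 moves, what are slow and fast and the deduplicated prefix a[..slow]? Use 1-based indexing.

slow=3, fast=5, prefix=[2, 5, 6]

slow=1 fast=2: a[fast]=2=a[slow] dup, fast++
slow=1 fast=3: a[fast]=5≠a[slow]=2 write a[2]=5, slow++,fast++
slow=2 fast=4: a[fast]=6≠a[slow]=5 write a[3]=6, slow++,fast++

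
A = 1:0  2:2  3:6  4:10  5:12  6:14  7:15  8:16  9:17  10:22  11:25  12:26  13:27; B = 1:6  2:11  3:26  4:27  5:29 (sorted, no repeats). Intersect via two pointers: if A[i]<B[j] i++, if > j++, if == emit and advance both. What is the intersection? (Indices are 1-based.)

intersection = [6, 26, 27]

[i=1,j=1] 0<6 → i++
[i=2,j=1] 2<6 → i++
[i=3,j=1] 6==6 emit → i++,j++
[i=4,j=2] 10<11 → i++
[i=5,j=2] 12>11 → j++
[i=5,j=3] 12<26 → i++
[i=6,j=3] 14<26 → i++
[i=7,j=3] 15<26 → i++
[i=8,j=3] 16<26 → i++
[i=9,j=3] 17<26 → i++
[i=10,j=3] 22<26 → i++
[i=11,j=3] 25<26 → i++
[i=12,j=3] 26==26 emit → i++,j++
[i=13,j=4] 27==27 emit → i++,j++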